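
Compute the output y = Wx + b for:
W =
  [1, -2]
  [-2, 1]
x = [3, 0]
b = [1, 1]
y = [4, -5]

Wx = [1×3 + -2×0, -2×3 + 1×0]
   = [3, -6]
y = Wx + b = [3 + 1, -6 + 1] = [4, -5]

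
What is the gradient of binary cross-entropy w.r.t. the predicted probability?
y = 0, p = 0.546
∂L/∂p = 2.203

∂L/∂p = -y/p + (1-y)/(1-p) = 0 + 1/0.454 = 2.203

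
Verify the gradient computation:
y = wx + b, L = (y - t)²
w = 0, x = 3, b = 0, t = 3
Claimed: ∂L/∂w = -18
Correct

y = (0)(3) + 0 = 0
∂L/∂y = 2(y - t) = 2(0 - 3) = -6
∂y/∂w = x = 3
∂L/∂w = -6 × 3 = -18

Claimed value: -18
Correct: The correct gradient is -18.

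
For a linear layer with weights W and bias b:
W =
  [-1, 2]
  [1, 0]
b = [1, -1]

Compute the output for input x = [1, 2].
y = [4, 0]

Wx = [-1×1 + 2×2, 1×1 + 0×2]
   = [3, 1]
y = Wx + b = [3 + 1, 1 + -1] = [4, 0]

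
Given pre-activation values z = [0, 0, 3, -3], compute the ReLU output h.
h = [0, 0, 3, 0]

ReLU applied element-wise: max(0,0)=0, max(0,0)=0, max(0,3)=3, max(0,-3)=0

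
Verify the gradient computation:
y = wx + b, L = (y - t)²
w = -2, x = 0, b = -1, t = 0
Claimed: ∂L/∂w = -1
Incorrect

y = (-2)(0) + -1 = -1
∂L/∂y = 2(y - t) = 2(-1 - 0) = -2
∂y/∂w = x = 0
∂L/∂w = -2 × 0 = 0

Claimed value: -1
Incorrect: The correct gradient is 0.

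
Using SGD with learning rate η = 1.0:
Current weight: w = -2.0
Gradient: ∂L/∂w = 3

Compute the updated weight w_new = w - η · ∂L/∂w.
w_new = -5

w_new = w - η·∂L/∂w = -2.0 - 1.0×(3) = -2.0 - (3) = -5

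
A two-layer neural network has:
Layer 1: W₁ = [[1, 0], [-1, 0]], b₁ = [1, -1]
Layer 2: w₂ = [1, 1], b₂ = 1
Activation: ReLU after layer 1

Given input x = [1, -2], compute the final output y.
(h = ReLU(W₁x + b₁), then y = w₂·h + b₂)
y = 3

Layer 1 pre-activation: z₁ = [2, -2]
After ReLU: h = [2, 0]
Layer 2 output: y = 1×2 + 1×0 + 1 = 3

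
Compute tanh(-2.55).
-0.9879

tanh(-2.55) = (e^(-2.55) - e^(2.55))/(e^(-2.55) + e^(2.55)) = -0.9879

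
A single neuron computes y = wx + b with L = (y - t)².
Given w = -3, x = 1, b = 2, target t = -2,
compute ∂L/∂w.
∂L/∂w = 2

y = wx + b = (-3)(1) + 2 = -1
∂L/∂y = 2(y - t) = 2(-1 - -2) = 2
∂y/∂w = x = 1
∂L/∂w = ∂L/∂y · ∂y/∂w = 2 × 1 = 2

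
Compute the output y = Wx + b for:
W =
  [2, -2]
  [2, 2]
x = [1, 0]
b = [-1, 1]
y = [1, 3]

Wx = [2×1 + -2×0, 2×1 + 2×0]
   = [2, 2]
y = Wx + b = [2 + -1, 2 + 1] = [1, 3]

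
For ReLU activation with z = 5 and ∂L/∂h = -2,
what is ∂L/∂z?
∂L/∂z = -2

h = ReLU(5) = 5
Since z > 0: ∂h/∂z = 1
∂L/∂z = ∂L/∂h · ∂h/∂z = -2 × 1 = -2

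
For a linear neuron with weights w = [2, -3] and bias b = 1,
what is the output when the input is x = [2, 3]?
y = -4

y = (2)(2) + (-3)(3) + 1 = -4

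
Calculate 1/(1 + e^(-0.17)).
0.5424

sigmoid(0.17) = 1/(1 + e^(-0.17)) = 1/(1 + 0.8437) = 0.5424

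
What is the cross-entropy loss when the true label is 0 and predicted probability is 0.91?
L = 2.408

L = -0·log(0.91) - 1·log(0.09) = -log(0.09) = 2.408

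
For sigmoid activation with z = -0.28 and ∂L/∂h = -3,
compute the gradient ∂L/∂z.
∂L/∂z = -0.7355

σ(-0.28) = 0.4305
σ'(-0.28) = σ(-0.28)(1 - σ(-0.28)) = 0.4305 × 0.5695 = 0.2452
∂L/∂z = ∂L/∂h · σ'(z) = -3 × 0.2452 = -0.7355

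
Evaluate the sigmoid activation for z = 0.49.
0.6201

sigmoid(0.49) = 1/(1 + e^(-0.49)) = 1/(1 + 0.6126) = 0.6201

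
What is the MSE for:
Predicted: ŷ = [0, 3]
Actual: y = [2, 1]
MSE = 4

MSE = (1/2)((0-2)² + (3-1)²) = (1/2)(4 + 4) = 4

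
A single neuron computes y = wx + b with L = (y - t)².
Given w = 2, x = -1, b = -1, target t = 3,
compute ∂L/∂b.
∂L/∂b = -12

y = wx + b = (2)(-1) + -1 = -3
∂L/∂y = 2(y - t) = 2(-3 - 3) = -12
∂y/∂b = 1
∂L/∂b = ∂L/∂y · ∂y/∂b = -12 × 1 = -12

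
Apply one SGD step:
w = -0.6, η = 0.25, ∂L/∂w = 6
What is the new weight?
w_new = -2.1

w_new = w - η·∂L/∂w = -0.6 - 0.25×(6) = -0.6 - (1.5) = -2.1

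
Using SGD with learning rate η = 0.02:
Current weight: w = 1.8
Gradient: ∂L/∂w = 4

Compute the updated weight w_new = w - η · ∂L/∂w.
w_new = 1.72

w_new = w - η·∂L/∂w = 1.8 - 0.02×(4) = 1.8 - (0.08) = 1.72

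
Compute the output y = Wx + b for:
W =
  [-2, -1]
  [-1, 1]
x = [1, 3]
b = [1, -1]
y = [-4, 1]

Wx = [-2×1 + -1×3, -1×1 + 1×3]
   = [-5, 2]
y = Wx + b = [-5 + 1, 2 + -1] = [-4, 1]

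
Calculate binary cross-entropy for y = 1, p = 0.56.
L = 0.5798

L = -1·log(0.56) - 0·log(0.44) = -log(0.56) = 0.5798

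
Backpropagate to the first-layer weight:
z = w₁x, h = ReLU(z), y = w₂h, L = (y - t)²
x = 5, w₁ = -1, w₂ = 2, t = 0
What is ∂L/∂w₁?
∂L/∂w₁ = 0

Forward pass:
z = w₁x = -1×5 = -5
h = ReLU(-5) = 0
y = w₂h = 2×0 = 0

Backward pass:
∂L/∂y = 2(y - t) = 2(0 - 0) = 0
∂y/∂h = w₂ = 2
∂h/∂z = 0 (ReLU derivative)
∂z/∂w₁ = x = 5

∂L/∂w₁ = 0 × 2 × 0 × 5 = 0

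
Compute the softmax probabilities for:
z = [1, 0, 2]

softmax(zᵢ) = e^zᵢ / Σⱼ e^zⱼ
p = [0.2447, 0.09, 0.6652]

exp(z) = [2.718, 1, 7.389]
Sum = 11.11
p = [0.2447, 0.09, 0.6652]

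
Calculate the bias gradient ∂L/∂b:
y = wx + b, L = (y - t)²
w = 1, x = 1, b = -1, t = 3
∂L/∂b = -6

y = wx + b = (1)(1) + -1 = 0
∂L/∂y = 2(y - t) = 2(0 - 3) = -6
∂y/∂b = 1
∂L/∂b = ∂L/∂y · ∂y/∂b = -6 × 1 = -6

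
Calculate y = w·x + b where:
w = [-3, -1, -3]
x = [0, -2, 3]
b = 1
y = -6

y = (-3)(0) + (-1)(-2) + (-3)(3) + 1 = -6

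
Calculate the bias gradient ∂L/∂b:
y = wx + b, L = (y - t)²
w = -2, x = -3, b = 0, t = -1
∂L/∂b = 14

y = wx + b = (-2)(-3) + 0 = 6
∂L/∂y = 2(y - t) = 2(6 - -1) = 14
∂y/∂b = 1
∂L/∂b = ∂L/∂y · ∂y/∂b = 14 × 1 = 14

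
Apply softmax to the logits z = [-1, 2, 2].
p = [0.0243, 0.4879, 0.4879]

exp(z) = [0.3679, 7.389, 7.389]
Sum = 15.15
p = [0.0243, 0.4879, 0.4879]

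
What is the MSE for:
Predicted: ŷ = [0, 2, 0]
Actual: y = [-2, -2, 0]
MSE = 6.667

MSE = (1/3)((0--2)² + (2--2)² + (0-0)²) = (1/3)(4 + 16 + 0) = 6.667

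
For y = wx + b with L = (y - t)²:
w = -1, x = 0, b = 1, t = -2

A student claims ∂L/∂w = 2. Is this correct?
Incorrect

y = (-1)(0) + 1 = 1
∂L/∂y = 2(y - t) = 2(1 - -2) = 6
∂y/∂w = x = 0
∂L/∂w = 6 × 0 = 0

Claimed value: 2
Incorrect: The correct gradient is 0.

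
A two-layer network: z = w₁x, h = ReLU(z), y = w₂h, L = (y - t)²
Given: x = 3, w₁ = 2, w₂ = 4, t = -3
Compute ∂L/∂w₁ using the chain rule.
∂L/∂w₁ = 648

Forward pass:
z = w₁x = 2×3 = 6
h = ReLU(6) = 6
y = w₂h = 4×6 = 24

Backward pass:
∂L/∂y = 2(y - t) = 2(24 - -3) = 54
∂y/∂h = w₂ = 4
∂h/∂z = 1 (ReLU derivative)
∂z/∂w₁ = x = 3

∂L/∂w₁ = 54 × 4 × 1 × 3 = 648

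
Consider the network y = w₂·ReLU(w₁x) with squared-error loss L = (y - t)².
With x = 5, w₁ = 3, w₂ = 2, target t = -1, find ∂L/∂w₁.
∂L/∂w₁ = 620

Forward pass:
z = w₁x = 3×5 = 15
h = ReLU(15) = 15
y = w₂h = 2×15 = 30

Backward pass:
∂L/∂y = 2(y - t) = 2(30 - -1) = 62
∂y/∂h = w₂ = 2
∂h/∂z = 1 (ReLU derivative)
∂z/∂w₁ = x = 5

∂L/∂w₁ = 62 × 2 × 1 × 5 = 620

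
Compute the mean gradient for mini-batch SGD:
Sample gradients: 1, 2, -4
Average gradient = -0.3333

Average = (1/3)(1 + 2 + -4) = -1/3 = -0.3333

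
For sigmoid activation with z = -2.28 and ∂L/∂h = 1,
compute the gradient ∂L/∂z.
∂L/∂z = 0.08418

σ(-2.28) = 0.09279
σ'(-2.28) = σ(-2.28)(1 - σ(-2.28)) = 0.09279 × 0.9072 = 0.08418
∂L/∂z = ∂L/∂h · σ'(z) = 1 × 0.08418 = 0.08418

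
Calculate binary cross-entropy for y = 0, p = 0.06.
L = 0.06188

L = -0·log(0.06) - 1·log(0.94) = -log(0.94) = 0.06188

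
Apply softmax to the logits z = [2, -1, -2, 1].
p = [0.6964, 0.0347, 0.0128, 0.2562]

exp(z) = [7.389, 0.3679, 0.1353, 2.718]
Sum = 10.61
p = [0.6964, 0.0347, 0.0128, 0.2562]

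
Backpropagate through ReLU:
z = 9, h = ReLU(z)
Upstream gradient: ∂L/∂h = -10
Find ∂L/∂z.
∂L/∂z = -10

h = ReLU(9) = 9
Since z > 0: ∂h/∂z = 1
∂L/∂z = ∂L/∂h · ∂h/∂z = -10 × 1 = -10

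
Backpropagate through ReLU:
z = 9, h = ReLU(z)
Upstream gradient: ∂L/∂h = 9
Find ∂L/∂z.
∂L/∂z = 9

h = ReLU(9) = 9
Since z > 0: ∂h/∂z = 1
∂L/∂z = ∂L/∂h · ∂h/∂z = 9 × 1 = 9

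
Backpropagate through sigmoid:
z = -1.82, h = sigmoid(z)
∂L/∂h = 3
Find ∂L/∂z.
∂L/∂z = 0.36

σ(-1.82) = 0.1394
σ'(-1.82) = σ(-1.82)(1 - σ(-1.82)) = 0.1394 × 0.8606 = 0.12
∂L/∂z = ∂L/∂h · σ'(z) = 3 × 0.12 = 0.36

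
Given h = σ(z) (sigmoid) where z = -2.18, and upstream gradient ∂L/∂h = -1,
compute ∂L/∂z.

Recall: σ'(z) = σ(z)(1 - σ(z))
∂L/∂z = -0.09125

σ(-2.18) = 0.1016
σ'(-2.18) = σ(-2.18)(1 - σ(-2.18)) = 0.1016 × 0.8984 = 0.09125
∂L/∂z = ∂L/∂h · σ'(z) = -1 × 0.09125 = -0.09125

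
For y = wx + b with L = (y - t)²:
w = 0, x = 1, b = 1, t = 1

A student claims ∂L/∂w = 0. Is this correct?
Correct

y = (0)(1) + 1 = 1
∂L/∂y = 2(y - t) = 2(1 - 1) = 0
∂y/∂w = x = 1
∂L/∂w = 0 × 1 = 0

Claimed value: 0
Correct: The correct gradient is 0.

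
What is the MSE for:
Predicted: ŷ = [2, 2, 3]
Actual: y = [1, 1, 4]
MSE = 1

MSE = (1/3)((2-1)² + (2-1)² + (3-4)²) = (1/3)(1 + 1 + 1) = 1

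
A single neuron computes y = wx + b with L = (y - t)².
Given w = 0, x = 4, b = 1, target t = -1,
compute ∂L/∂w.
∂L/∂w = 16

y = wx + b = (0)(4) + 1 = 1
∂L/∂y = 2(y - t) = 2(1 - -1) = 4
∂y/∂w = x = 4
∂L/∂w = ∂L/∂y · ∂y/∂w = 4 × 4 = 16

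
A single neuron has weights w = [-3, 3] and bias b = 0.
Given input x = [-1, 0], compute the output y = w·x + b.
y = 3

y = (-3)(-1) + (3)(0) + 0 = 3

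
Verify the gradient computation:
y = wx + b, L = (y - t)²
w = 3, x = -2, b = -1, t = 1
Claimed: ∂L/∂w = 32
Correct

y = (3)(-2) + -1 = -7
∂L/∂y = 2(y - t) = 2(-7 - 1) = -16
∂y/∂w = x = -2
∂L/∂w = -16 × -2 = 32

Claimed value: 32
Correct: The correct gradient is 32.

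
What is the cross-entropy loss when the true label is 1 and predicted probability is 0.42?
L = 0.8675

L = -1·log(0.42) - 0·log(0.58) = -log(0.42) = 0.8675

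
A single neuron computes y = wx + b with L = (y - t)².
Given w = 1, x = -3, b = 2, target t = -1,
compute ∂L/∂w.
∂L/∂w = 0

y = wx + b = (1)(-3) + 2 = -1
∂L/∂y = 2(y - t) = 2(-1 - -1) = 0
∂y/∂w = x = -3
∂L/∂w = ∂L/∂y · ∂y/∂w = 0 × -3 = 0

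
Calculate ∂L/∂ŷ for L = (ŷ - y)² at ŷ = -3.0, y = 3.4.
∂L/∂ŷ = -12.8

∂L/∂ŷ = 2(ŷ - y) = 2(-3.0 - 3.4) = 2(-6.4) = -12.8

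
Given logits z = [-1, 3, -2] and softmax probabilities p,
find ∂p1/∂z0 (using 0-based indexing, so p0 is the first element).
∂p1/∂z0 = -0.01743

p = softmax(z) = [0.01787, 0.9756, 0.006573]
p1 = 0.9756, p0 = 0.01787

∂p1/∂z0 = -p1 × p0 = -0.9756 × 0.01787 = -0.01743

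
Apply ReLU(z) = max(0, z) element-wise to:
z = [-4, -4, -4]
h = [0, 0, 0]

ReLU applied element-wise: max(0,-4)=0, max(0,-4)=0, max(0,-4)=0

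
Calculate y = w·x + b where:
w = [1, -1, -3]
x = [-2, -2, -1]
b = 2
y = 5

y = (1)(-2) + (-1)(-2) + (-3)(-1) + 2 = 5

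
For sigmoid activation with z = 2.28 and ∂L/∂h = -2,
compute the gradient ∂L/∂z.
∂L/∂z = -0.1684

σ(2.28) = 0.9072
σ'(2.28) = σ(2.28)(1 - σ(2.28)) = 0.9072 × 0.09279 = 0.08418
∂L/∂z = ∂L/∂h · σ'(z) = -2 × 0.08418 = -0.1684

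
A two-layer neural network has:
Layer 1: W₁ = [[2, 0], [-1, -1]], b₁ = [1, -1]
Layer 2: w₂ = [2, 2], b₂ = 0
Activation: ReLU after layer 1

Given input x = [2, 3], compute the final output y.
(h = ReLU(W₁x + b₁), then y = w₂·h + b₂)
y = 10

Layer 1 pre-activation: z₁ = [5, -6]
After ReLU: h = [5, 0]
Layer 2 output: y = 2×5 + 2×0 + 0 = 10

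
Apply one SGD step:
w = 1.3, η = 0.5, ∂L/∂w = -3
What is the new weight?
w_new = 2.8

w_new = w - η·∂L/∂w = 1.3 - 0.5×(-3) = 1.3 - (-1.5) = 2.8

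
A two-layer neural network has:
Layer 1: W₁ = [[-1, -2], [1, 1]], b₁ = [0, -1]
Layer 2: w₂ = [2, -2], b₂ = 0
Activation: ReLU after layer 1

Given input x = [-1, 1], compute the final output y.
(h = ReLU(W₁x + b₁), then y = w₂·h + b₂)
y = 0

Layer 1 pre-activation: z₁ = [-1, -1]
After ReLU: h = [0, 0]
Layer 2 output: y = 2×0 + -2×0 + 0 = 0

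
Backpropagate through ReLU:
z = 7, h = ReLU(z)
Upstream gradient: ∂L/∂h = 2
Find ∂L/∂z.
∂L/∂z = 2

h = ReLU(7) = 7
Since z > 0: ∂h/∂z = 1
∂L/∂z = ∂L/∂h · ∂h/∂z = 2 × 1 = 2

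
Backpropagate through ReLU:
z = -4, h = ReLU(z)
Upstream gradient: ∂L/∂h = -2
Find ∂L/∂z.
∂L/∂z = 0

h = ReLU(-4) = 0
Since z < 0: ∂h/∂z = 0
∂L/∂z = ∂L/∂h · ∂h/∂z = -2 × 0 = 0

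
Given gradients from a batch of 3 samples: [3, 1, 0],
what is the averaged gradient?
Average gradient = 1.333

Average = (1/3)(3 + 1 + 0) = 4/3 = 1.333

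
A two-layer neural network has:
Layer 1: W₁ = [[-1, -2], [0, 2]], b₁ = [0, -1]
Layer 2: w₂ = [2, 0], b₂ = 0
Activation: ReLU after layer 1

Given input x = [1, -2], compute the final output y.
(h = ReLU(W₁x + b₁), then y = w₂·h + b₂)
y = 6

Layer 1 pre-activation: z₁ = [3, -5]
After ReLU: h = [3, 0]
Layer 2 output: y = 2×3 + 0×0 + 0 = 6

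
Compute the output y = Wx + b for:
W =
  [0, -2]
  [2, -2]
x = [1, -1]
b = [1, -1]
y = [3, 3]

Wx = [0×1 + -2×-1, 2×1 + -2×-1]
   = [2, 4]
y = Wx + b = [2 + 1, 4 + -1] = [3, 3]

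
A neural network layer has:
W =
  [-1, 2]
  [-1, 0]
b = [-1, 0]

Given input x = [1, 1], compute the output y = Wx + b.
y = [0, -1]

Wx = [-1×1 + 2×1, -1×1 + 0×1]
   = [1, -1]
y = Wx + b = [1 + -1, -1 + 0] = [0, -1]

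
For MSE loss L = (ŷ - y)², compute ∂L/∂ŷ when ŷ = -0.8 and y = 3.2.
∂L/∂ŷ = -8.0

∂L/∂ŷ = 2(ŷ - y) = 2(-0.8 - 3.2) = 2(-4.0) = -8.0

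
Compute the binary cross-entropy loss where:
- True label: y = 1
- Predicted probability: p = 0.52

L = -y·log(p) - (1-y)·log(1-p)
L = 0.6539

L = -1·log(0.52) - 0·log(0.48) = -log(0.52) = 0.6539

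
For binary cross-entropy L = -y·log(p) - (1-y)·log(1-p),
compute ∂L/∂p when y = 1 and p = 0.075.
∂L/∂p = -13.33

∂L/∂p = -y/p + (1-y)/(1-p) = -1/0.075 + 0 = -13.33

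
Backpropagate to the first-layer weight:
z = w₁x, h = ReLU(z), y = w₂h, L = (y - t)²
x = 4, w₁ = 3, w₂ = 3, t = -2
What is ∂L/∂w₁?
∂L/∂w₁ = 912

Forward pass:
z = w₁x = 3×4 = 12
h = ReLU(12) = 12
y = w₂h = 3×12 = 36

Backward pass:
∂L/∂y = 2(y - t) = 2(36 - -2) = 76
∂y/∂h = w₂ = 3
∂h/∂z = 1 (ReLU derivative)
∂z/∂w₁ = x = 4

∂L/∂w₁ = 76 × 3 × 1 × 4 = 912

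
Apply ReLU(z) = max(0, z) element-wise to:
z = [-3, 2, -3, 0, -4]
h = [0, 2, 0, 0, 0]

ReLU applied element-wise: max(0,-3)=0, max(0,2)=2, max(0,-3)=0, max(0,0)=0, max(0,-4)=0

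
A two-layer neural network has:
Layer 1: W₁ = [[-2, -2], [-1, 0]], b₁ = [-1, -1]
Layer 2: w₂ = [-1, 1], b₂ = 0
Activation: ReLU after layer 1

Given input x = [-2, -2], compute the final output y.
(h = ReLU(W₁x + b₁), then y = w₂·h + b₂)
y = -6

Layer 1 pre-activation: z₁ = [7, 1]
After ReLU: h = [7, 1]
Layer 2 output: y = -1×7 + 1×1 + 0 = -6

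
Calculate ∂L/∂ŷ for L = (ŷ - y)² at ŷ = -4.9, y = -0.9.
∂L/∂ŷ = -8.0

∂L/∂ŷ = 2(ŷ - y) = 2(-4.9 - -0.9) = 2(-4.0) = -8.0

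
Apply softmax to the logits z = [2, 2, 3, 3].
p = [0.1345, 0.1345, 0.3655, 0.3655]

exp(z) = [7.389, 7.389, 20.09, 20.09]
Sum = 54.95
p = [0.1345, 0.1345, 0.3655, 0.3655]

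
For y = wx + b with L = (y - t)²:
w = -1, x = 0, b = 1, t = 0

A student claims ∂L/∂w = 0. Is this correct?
Correct

y = (-1)(0) + 1 = 1
∂L/∂y = 2(y - t) = 2(1 - 0) = 2
∂y/∂w = x = 0
∂L/∂w = 2 × 0 = 0

Claimed value: 0
Correct: The correct gradient is 0.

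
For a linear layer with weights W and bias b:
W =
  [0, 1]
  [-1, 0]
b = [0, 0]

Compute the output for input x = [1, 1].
y = [1, -1]

Wx = [0×1 + 1×1, -1×1 + 0×1]
   = [1, -1]
y = Wx + b = [1 + 0, -1 + 0] = [1, -1]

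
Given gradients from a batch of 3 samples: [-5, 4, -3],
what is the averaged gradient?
Average gradient = -1.333

Average = (1/3)(-5 + 4 + -3) = -4/3 = -1.333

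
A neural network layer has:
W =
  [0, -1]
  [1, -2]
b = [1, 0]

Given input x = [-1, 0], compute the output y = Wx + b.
y = [1, -1]

Wx = [0×-1 + -1×0, 1×-1 + -2×0]
   = [0, -1]
y = Wx + b = [0 + 1, -1 + 0] = [1, -1]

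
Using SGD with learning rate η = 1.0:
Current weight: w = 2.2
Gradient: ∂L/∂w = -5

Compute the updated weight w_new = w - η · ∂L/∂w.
w_new = 7.2

w_new = w - η·∂L/∂w = 2.2 - 1.0×(-5) = 2.2 - (-5) = 7.2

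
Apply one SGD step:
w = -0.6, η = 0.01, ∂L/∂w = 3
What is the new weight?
w_new = -0.63

w_new = w - η·∂L/∂w = -0.6 - 0.01×(3) = -0.6 - (0.03) = -0.63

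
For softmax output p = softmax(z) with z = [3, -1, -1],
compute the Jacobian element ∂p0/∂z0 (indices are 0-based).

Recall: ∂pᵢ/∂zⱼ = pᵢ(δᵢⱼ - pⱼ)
∂p0/∂z0 = 0.03409

p = softmax(z) = [0.9647, 0.01767, 0.01767]
p0 = 0.9647

∂p0/∂z0 = p0(1 - p0) = 0.9647 × (1 - 0.9647) = 0.03409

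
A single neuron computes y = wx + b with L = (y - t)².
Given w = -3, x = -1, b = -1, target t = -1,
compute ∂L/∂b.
∂L/∂b = 6

y = wx + b = (-3)(-1) + -1 = 2
∂L/∂y = 2(y - t) = 2(2 - -1) = 6
∂y/∂b = 1
∂L/∂b = ∂L/∂y · ∂y/∂b = 6 × 1 = 6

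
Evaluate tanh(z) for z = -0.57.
-0.5154

tanh(-0.57) = (e^(-0.57) - e^(0.57))/(e^(-0.57) + e^(0.57)) = -0.5154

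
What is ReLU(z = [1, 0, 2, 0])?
h = [1, 0, 2, 0]

ReLU applied element-wise: max(0,1)=1, max(0,0)=0, max(0,2)=2, max(0,0)=0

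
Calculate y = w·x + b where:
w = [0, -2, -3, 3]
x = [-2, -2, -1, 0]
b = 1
y = 8

y = (0)(-2) + (-2)(-2) + (-3)(-1) + (3)(0) + 1 = 8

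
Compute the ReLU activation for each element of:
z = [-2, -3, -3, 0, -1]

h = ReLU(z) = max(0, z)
h = [0, 0, 0, 0, 0]

ReLU applied element-wise: max(0,-2)=0, max(0,-3)=0, max(0,-3)=0, max(0,0)=0, max(0,-1)=0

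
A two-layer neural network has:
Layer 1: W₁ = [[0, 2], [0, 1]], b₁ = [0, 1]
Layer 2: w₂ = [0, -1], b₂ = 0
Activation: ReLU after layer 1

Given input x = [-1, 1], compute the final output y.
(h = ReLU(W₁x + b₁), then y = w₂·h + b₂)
y = -2

Layer 1 pre-activation: z₁ = [2, 2]
After ReLU: h = [2, 2]
Layer 2 output: y = 0×2 + -1×2 + 0 = -2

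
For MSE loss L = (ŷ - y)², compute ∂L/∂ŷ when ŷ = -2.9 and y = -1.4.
∂L/∂ŷ = -3.0

∂L/∂ŷ = 2(ŷ - y) = 2(-2.9 - -1.4) = 2(-1.5) = -3.0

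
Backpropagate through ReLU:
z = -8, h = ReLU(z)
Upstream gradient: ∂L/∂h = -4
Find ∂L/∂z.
∂L/∂z = 0

h = ReLU(-8) = 0
Since z < 0: ∂h/∂z = 0
∂L/∂z = ∂L/∂h · ∂h/∂z = -4 × 0 = 0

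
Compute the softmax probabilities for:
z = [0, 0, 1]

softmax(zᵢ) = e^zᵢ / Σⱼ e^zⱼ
p = [0.2119, 0.2119, 0.5761]

exp(z) = [1, 1, 2.718]
Sum = 4.718
p = [0.2119, 0.2119, 0.5761]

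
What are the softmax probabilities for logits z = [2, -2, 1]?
p = [0.7214, 0.0132, 0.2654]

exp(z) = [7.389, 0.1353, 2.718]
Sum = 10.24
p = [0.7214, 0.0132, 0.2654]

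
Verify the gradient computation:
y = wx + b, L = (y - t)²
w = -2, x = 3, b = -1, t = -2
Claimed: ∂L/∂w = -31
Incorrect

y = (-2)(3) + -1 = -7
∂L/∂y = 2(y - t) = 2(-7 - -2) = -10
∂y/∂w = x = 3
∂L/∂w = -10 × 3 = -30

Claimed value: -31
Incorrect: The correct gradient is -30.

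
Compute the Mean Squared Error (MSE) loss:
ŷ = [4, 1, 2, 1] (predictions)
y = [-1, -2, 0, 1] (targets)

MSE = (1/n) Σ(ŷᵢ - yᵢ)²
MSE = 9.5

MSE = (1/4)((4--1)² + (1--2)² + (2-0)² + (1-1)²) = (1/4)(25 + 9 + 4 + 0) = 9.5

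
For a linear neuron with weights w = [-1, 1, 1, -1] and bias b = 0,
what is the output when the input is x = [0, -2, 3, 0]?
y = 1

y = (-1)(0) + (1)(-2) + (1)(3) + (-1)(0) + 0 = 1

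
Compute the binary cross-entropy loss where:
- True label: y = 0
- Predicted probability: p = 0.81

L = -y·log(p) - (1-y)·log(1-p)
L = 1.661

L = -0·log(0.81) - 1·log(0.19) = -log(0.19) = 1.661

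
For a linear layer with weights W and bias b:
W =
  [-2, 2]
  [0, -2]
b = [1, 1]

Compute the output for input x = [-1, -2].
y = [-1, 5]

Wx = [-2×-1 + 2×-2, 0×-1 + -2×-2]
   = [-2, 4]
y = Wx + b = [-2 + 1, 4 + 1] = [-1, 5]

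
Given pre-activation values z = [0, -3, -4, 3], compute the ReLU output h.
h = [0, 0, 0, 3]

ReLU applied element-wise: max(0,0)=0, max(0,-3)=0, max(0,-4)=0, max(0,3)=3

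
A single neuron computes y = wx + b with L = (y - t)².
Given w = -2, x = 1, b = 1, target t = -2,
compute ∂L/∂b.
∂L/∂b = 2

y = wx + b = (-2)(1) + 1 = -1
∂L/∂y = 2(y - t) = 2(-1 - -2) = 2
∂y/∂b = 1
∂L/∂b = ∂L/∂y · ∂y/∂b = 2 × 1 = 2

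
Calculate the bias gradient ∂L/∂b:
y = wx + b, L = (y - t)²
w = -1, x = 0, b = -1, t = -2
∂L/∂b = 2

y = wx + b = (-1)(0) + -1 = -1
∂L/∂y = 2(y - t) = 2(-1 - -2) = 2
∂y/∂b = 1
∂L/∂b = ∂L/∂y · ∂y/∂b = 2 × 1 = 2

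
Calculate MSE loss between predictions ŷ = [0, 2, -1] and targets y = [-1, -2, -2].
MSE = 6

MSE = (1/3)((0--1)² + (2--2)² + (-1--2)²) = (1/3)(1 + 16 + 1) = 6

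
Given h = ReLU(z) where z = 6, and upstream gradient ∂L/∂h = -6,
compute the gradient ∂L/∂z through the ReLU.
∂L/∂z = -6

h = ReLU(6) = 6
Since z > 0: ∂h/∂z = 1
∂L/∂z = ∂L/∂h · ∂h/∂z = -6 × 1 = -6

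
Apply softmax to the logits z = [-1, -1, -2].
p = [0.4223, 0.4223, 0.1554]

exp(z) = [0.3679, 0.3679, 0.1353]
Sum = 0.8711
p = [0.4223, 0.4223, 0.1554]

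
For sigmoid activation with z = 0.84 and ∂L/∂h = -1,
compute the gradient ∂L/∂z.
∂L/∂z = -0.2106

σ(0.84) = 0.6985
σ'(0.84) = σ(0.84)(1 - σ(0.84)) = 0.6985 × 0.3015 = 0.2106
∂L/∂z = ∂L/∂h · σ'(z) = -1 × 0.2106 = -0.2106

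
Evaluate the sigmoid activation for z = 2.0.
0.8808

sigmoid(2.0) = 1/(1 + e^(-2.0)) = 1/(1 + 0.1353) = 0.8808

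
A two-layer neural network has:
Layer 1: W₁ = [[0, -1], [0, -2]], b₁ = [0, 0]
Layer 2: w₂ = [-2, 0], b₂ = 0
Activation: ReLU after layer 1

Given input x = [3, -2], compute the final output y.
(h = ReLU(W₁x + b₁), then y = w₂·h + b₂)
y = -4

Layer 1 pre-activation: z₁ = [2, 4]
After ReLU: h = [2, 4]
Layer 2 output: y = -2×2 + 0×4 + 0 = -4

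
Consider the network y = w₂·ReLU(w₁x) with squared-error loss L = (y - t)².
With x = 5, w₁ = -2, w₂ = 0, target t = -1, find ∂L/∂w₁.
∂L/∂w₁ = 0

Forward pass:
z = w₁x = -2×5 = -10
h = ReLU(-10) = 0
y = w₂h = 0×0 = 0

Backward pass:
∂L/∂y = 2(y - t) = 2(0 - -1) = 2
∂y/∂h = w₂ = 0
∂h/∂z = 0 (ReLU derivative)
∂z/∂w₁ = x = 5

∂L/∂w₁ = 2 × 0 × 0 × 5 = 0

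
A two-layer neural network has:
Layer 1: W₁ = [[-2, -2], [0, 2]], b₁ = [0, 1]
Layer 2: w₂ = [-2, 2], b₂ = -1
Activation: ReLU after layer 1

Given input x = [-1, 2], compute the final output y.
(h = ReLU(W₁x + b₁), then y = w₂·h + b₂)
y = 9

Layer 1 pre-activation: z₁ = [-2, 5]
After ReLU: h = [0, 5]
Layer 2 output: y = -2×0 + 2×5 + -1 = 9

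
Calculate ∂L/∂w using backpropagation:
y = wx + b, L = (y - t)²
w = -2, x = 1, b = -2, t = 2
∂L/∂w = -12

y = wx + b = (-2)(1) + -2 = -4
∂L/∂y = 2(y - t) = 2(-4 - 2) = -12
∂y/∂w = x = 1
∂L/∂w = ∂L/∂y · ∂y/∂w = -12 × 1 = -12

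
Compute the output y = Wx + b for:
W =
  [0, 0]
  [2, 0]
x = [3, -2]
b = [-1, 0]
y = [-1, 6]

Wx = [0×3 + 0×-2, 2×3 + 0×-2]
   = [0, 6]
y = Wx + b = [0 + -1, 6 + 0] = [-1, 6]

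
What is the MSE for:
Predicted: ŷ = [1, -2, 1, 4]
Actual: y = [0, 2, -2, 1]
MSE = 8.75

MSE = (1/4)((1-0)² + (-2-2)² + (1--2)² + (4-1)²) = (1/4)(1 + 16 + 9 + 9) = 8.75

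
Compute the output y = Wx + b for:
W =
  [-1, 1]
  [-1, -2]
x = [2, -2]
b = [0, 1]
y = [-4, 3]

Wx = [-1×2 + 1×-2, -1×2 + -2×-2]
   = [-4, 2]
y = Wx + b = [-4 + 0, 2 + 1] = [-4, 3]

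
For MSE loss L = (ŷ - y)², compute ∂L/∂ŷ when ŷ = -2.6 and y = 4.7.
∂L/∂ŷ = -14.6

∂L/∂ŷ = 2(ŷ - y) = 2(-2.6 - 4.7) = 2(-7.3) = -14.6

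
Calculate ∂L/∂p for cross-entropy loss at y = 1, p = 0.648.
∂L/∂p = -1.543

∂L/∂p = -y/p + (1-y)/(1-p) = -1/0.648 + 0 = -1.543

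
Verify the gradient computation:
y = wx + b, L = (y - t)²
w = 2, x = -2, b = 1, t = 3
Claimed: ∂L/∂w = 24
Correct

y = (2)(-2) + 1 = -3
∂L/∂y = 2(y - t) = 2(-3 - 3) = -12
∂y/∂w = x = -2
∂L/∂w = -12 × -2 = 24

Claimed value: 24
Correct: The correct gradient is 24.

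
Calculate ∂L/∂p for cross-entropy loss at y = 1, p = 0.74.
∂L/∂p = -1.351

∂L/∂p = -y/p + (1-y)/(1-p) = -1/0.74 + 0 = -1.351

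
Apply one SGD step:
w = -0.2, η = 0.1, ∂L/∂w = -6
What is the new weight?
w_new = 0.4

w_new = w - η·∂L/∂w = -0.2 - 0.1×(-6) = -0.2 - (-0.6) = 0.4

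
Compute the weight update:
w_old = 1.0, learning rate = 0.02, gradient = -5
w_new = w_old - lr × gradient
w_new = 1.1

w_new = w - η·∂L/∂w = 1.0 - 0.02×(-5) = 1.0 - (-0.1) = 1.1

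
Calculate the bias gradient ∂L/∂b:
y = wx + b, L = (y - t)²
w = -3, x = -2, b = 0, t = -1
∂L/∂b = 14

y = wx + b = (-3)(-2) + 0 = 6
∂L/∂y = 2(y - t) = 2(6 - -1) = 14
∂y/∂b = 1
∂L/∂b = ∂L/∂y · ∂y/∂b = 14 × 1 = 14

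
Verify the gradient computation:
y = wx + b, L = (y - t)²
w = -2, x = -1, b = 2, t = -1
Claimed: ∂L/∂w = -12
Incorrect

y = (-2)(-1) + 2 = 4
∂L/∂y = 2(y - t) = 2(4 - -1) = 10
∂y/∂w = x = -1
∂L/∂w = 10 × -1 = -10

Claimed value: -12
Incorrect: The correct gradient is -10.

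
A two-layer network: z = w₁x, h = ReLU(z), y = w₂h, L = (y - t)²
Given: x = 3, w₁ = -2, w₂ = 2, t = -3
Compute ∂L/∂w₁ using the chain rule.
∂L/∂w₁ = 0

Forward pass:
z = w₁x = -2×3 = -6
h = ReLU(-6) = 0
y = w₂h = 2×0 = 0

Backward pass:
∂L/∂y = 2(y - t) = 2(0 - -3) = 6
∂y/∂h = w₂ = 2
∂h/∂z = 0 (ReLU derivative)
∂z/∂w₁ = x = 3

∂L/∂w₁ = 6 × 2 × 0 × 3 = 0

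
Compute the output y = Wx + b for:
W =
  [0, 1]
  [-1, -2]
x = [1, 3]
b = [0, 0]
y = [3, -7]

Wx = [0×1 + 1×3, -1×1 + -2×3]
   = [3, -7]
y = Wx + b = [3 + 0, -7 + 0] = [3, -7]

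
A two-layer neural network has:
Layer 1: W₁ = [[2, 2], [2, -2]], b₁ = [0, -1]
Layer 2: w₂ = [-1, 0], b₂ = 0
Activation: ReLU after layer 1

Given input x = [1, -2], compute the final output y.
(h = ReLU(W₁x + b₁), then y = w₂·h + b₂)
y = 0

Layer 1 pre-activation: z₁ = [-2, 5]
After ReLU: h = [0, 5]
Layer 2 output: y = -1×0 + 0×5 + 0 = 0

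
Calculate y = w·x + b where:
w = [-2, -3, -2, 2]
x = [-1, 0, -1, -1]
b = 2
y = 4

y = (-2)(-1) + (-3)(0) + (-2)(-1) + (2)(-1) + 2 = 4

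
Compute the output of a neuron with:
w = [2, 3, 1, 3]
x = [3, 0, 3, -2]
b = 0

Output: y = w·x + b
y = 3

y = (2)(3) + (3)(0) + (1)(3) + (3)(-2) + 0 = 3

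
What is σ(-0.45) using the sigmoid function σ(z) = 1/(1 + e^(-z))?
0.3894

sigmoid(-0.45) = 1/(1 + e^(0.45)) = 1/(1 + 1.568) = 0.3894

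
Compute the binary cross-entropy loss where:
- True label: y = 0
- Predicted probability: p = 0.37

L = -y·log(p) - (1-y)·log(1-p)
L = 0.462

L = -0·log(0.37) - 1·log(0.63) = -log(0.63) = 0.462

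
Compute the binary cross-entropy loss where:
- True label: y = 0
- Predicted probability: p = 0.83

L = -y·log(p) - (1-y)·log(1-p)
L = 1.772

L = -0·log(0.83) - 1·log(0.17) = -log(0.17) = 1.772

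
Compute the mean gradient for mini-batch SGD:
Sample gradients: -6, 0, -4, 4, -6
Average gradient = -2.4

Average = (1/5)(-6 + 0 + -4 + 4 + -6) = -12/5 = -2.4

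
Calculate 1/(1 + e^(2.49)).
0.07656

sigmoid(-2.49) = 1/(1 + e^(2.49)) = 1/(1 + 12.06) = 0.07656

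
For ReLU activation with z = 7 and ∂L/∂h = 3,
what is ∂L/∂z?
∂L/∂z = 3

h = ReLU(7) = 7
Since z > 0: ∂h/∂z = 1
∂L/∂z = ∂L/∂h · ∂h/∂z = 3 × 1 = 3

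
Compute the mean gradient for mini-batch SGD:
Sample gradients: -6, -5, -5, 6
Average gradient = -2.5

Average = (1/4)(-6 + -5 + -5 + 6) = -10/4 = -2.5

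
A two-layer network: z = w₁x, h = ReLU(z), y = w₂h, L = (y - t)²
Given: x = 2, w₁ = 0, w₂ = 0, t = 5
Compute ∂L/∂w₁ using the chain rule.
∂L/∂w₁ = 0

Forward pass:
z = w₁x = 0×2 = 0
h = ReLU(0) = 0
y = w₂h = 0×0 = 0

Backward pass:
∂L/∂y = 2(y - t) = 2(0 - 5) = -10
∂y/∂h = w₂ = 0
∂h/∂z = 0 (ReLU derivative)
∂z/∂w₁ = x = 2

∂L/∂w₁ = -10 × 0 × 0 × 2 = 0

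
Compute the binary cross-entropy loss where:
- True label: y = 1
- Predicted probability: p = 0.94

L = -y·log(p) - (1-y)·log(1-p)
L = 0.06188

L = -1·log(0.94) - 0·log(0.06) = -log(0.94) = 0.06188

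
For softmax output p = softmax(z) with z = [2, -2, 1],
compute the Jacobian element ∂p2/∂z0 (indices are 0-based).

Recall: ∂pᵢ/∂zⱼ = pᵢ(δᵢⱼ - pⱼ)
∂p2/∂z0 = -0.1915

p = softmax(z) = [0.7214, 0.01321, 0.2654]
p2 = 0.2654, p0 = 0.7214

∂p2/∂z0 = -p2 × p0 = -0.2654 × 0.7214 = -0.1915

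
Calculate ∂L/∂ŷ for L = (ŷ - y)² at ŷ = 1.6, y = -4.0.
∂L/∂ŷ = 11.2

∂L/∂ŷ = 2(ŷ - y) = 2(1.6 - -4.0) = 2(5.6) = 11.2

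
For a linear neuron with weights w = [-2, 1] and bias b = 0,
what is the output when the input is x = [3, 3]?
y = -3

y = (-2)(3) + (1)(3) + 0 = -3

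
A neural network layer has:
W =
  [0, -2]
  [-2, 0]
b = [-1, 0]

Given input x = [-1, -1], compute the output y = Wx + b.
y = [1, 2]

Wx = [0×-1 + -2×-1, -2×-1 + 0×-1]
   = [2, 2]
y = Wx + b = [2 + -1, 2 + 0] = [1, 2]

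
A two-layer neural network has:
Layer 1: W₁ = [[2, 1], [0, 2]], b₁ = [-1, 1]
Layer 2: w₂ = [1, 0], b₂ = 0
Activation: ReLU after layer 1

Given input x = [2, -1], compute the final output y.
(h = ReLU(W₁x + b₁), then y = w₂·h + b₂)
y = 2

Layer 1 pre-activation: z₁ = [2, -1]
After ReLU: h = [2, 0]
Layer 2 output: y = 1×2 + 0×0 + 0 = 2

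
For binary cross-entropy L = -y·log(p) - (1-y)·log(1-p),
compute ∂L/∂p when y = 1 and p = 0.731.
∂L/∂p = -1.368

∂L/∂p = -y/p + (1-y)/(1-p) = -1/0.731 + 0 = -1.368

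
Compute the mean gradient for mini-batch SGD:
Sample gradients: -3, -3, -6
Average gradient = -4

Average = (1/3)(-3 + -3 + -6) = -12/3 = -4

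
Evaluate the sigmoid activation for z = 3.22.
0.9616

sigmoid(3.22) = 1/(1 + e^(-3.22)) = 1/(1 + 0.03996) = 0.9616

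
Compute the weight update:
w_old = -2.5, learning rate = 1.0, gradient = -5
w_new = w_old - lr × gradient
w_new = 2.5

w_new = w - η·∂L/∂w = -2.5 - 1.0×(-5) = -2.5 - (-5) = 2.5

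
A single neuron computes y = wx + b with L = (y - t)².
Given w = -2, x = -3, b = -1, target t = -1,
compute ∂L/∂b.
∂L/∂b = 12

y = wx + b = (-2)(-3) + -1 = 5
∂L/∂y = 2(y - t) = 2(5 - -1) = 12
∂y/∂b = 1
∂L/∂b = ∂L/∂y · ∂y/∂b = 12 × 1 = 12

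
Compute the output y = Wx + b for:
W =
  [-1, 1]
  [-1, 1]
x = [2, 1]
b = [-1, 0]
y = [-2, -1]

Wx = [-1×2 + 1×1, -1×2 + 1×1]
   = [-1, -1]
y = Wx + b = [-1 + -1, -1 + 0] = [-2, -1]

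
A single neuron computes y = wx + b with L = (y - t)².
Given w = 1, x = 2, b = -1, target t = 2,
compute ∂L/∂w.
∂L/∂w = -4

y = wx + b = (1)(2) + -1 = 1
∂L/∂y = 2(y - t) = 2(1 - 2) = -2
∂y/∂w = x = 2
∂L/∂w = ∂L/∂y · ∂y/∂w = -2 × 2 = -4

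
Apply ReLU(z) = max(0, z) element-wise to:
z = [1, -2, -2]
h = [1, 0, 0]

ReLU applied element-wise: max(0,1)=1, max(0,-2)=0, max(0,-2)=0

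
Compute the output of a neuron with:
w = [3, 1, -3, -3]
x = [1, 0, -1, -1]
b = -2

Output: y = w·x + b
y = 7

y = (3)(1) + (1)(0) + (-3)(-1) + (-3)(-1) + -2 = 7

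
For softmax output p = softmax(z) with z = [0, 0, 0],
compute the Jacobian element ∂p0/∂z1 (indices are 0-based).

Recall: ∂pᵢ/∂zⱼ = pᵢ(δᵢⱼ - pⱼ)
∂p0/∂z1 = -0.1111

p = softmax(z) = [0.3333, 0.3333, 0.3333]
p0 = 0.3333, p1 = 0.3333

∂p0/∂z1 = -p0 × p1 = -0.3333 × 0.3333 = -0.1111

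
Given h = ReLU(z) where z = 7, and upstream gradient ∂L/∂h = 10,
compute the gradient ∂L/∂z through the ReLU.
∂L/∂z = 10

h = ReLU(7) = 7
Since z > 0: ∂h/∂z = 1
∂L/∂z = ∂L/∂h · ∂h/∂z = 10 × 1 = 10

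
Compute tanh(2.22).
0.9767

tanh(2.22) = (e^(2.22) - e^(-2.22))/(e^(2.22) + e^(-2.22)) = 0.9767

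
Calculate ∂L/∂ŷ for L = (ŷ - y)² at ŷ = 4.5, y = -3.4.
∂L/∂ŷ = 15.8

∂L/∂ŷ = 2(ŷ - y) = 2(4.5 - -3.4) = 2(7.9) = 15.8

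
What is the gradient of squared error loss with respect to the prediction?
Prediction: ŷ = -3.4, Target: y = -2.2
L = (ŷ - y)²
∂L/∂ŷ = -2.4

∂L/∂ŷ = 2(ŷ - y) = 2(-3.4 - -2.2) = 2(-1.2) = -2.4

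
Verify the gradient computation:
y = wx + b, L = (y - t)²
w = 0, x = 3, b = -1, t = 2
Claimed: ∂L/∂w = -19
Incorrect

y = (0)(3) + -1 = -1
∂L/∂y = 2(y - t) = 2(-1 - 2) = -6
∂y/∂w = x = 3
∂L/∂w = -6 × 3 = -18

Claimed value: -19
Incorrect: The correct gradient is -18.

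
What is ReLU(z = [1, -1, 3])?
h = [1, 0, 3]

ReLU applied element-wise: max(0,1)=1, max(0,-1)=0, max(0,3)=3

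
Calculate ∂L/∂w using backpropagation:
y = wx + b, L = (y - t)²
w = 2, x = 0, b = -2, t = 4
∂L/∂w = 0

y = wx + b = (2)(0) + -2 = -2
∂L/∂y = 2(y - t) = 2(-2 - 4) = -12
∂y/∂w = x = 0
∂L/∂w = ∂L/∂y · ∂y/∂w = -12 × 0 = 0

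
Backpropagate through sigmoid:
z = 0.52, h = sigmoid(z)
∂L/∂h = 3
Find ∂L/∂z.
∂L/∂z = 0.7015

σ(0.52) = 0.6271
σ'(0.52) = σ(0.52)(1 - σ(0.52)) = 0.6271 × 0.3729 = 0.2338
∂L/∂z = ∂L/∂h · σ'(z) = 3 × 0.2338 = 0.7015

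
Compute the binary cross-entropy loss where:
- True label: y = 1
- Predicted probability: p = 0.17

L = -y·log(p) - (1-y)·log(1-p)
L = 1.772

L = -1·log(0.17) - 0·log(0.83) = -log(0.17) = 1.772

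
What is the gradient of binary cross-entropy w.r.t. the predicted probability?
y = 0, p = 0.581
∂L/∂p = 2.387

∂L/∂p = -y/p + (1-y)/(1-p) = 0 + 1/0.419 = 2.387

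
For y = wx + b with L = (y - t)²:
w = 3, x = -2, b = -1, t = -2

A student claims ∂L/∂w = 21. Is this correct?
Incorrect

y = (3)(-2) + -1 = -7
∂L/∂y = 2(y - t) = 2(-7 - -2) = -10
∂y/∂w = x = -2
∂L/∂w = -10 × -2 = 20

Claimed value: 21
Incorrect: The correct gradient is 20.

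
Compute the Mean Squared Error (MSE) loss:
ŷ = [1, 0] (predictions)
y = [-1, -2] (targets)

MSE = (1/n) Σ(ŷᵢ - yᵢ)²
MSE = 4

MSE = (1/2)((1--1)² + (0--2)²) = (1/2)(4 + 4) = 4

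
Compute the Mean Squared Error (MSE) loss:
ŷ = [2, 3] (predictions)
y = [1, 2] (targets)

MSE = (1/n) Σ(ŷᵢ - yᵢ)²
MSE = 1

MSE = (1/2)((2-1)² + (3-2)²) = (1/2)(1 + 1) = 1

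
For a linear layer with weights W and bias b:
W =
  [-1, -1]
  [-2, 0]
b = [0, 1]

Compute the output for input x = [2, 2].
y = [-4, -3]

Wx = [-1×2 + -1×2, -2×2 + 0×2]
   = [-4, -4]
y = Wx + b = [-4 + 0, -4 + 1] = [-4, -3]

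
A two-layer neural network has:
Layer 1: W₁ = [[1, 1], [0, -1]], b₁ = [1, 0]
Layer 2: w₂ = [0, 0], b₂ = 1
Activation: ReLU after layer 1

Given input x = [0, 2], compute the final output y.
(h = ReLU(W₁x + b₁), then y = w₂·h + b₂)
y = 1

Layer 1 pre-activation: z₁ = [3, -2]
After ReLU: h = [3, 0]
Layer 2 output: y = 0×3 + 0×0 + 1 = 1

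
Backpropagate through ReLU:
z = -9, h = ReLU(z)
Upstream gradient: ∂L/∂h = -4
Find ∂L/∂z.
∂L/∂z = 0

h = ReLU(-9) = 0
Since z < 0: ∂h/∂z = 0
∂L/∂z = ∂L/∂h · ∂h/∂z = -4 × 0 = 0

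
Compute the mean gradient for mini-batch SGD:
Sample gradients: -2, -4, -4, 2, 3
Average gradient = -1

Average = (1/5)(-2 + -4 + -4 + 2 + 3) = -5/5 = -1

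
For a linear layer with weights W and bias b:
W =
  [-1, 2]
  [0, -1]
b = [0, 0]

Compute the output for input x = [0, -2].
y = [-4, 2]

Wx = [-1×0 + 2×-2, 0×0 + -1×-2]
   = [-4, 2]
y = Wx + b = [-4 + 0, 2 + 0] = [-4, 2]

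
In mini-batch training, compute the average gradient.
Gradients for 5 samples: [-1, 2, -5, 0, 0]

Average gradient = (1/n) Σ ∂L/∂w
Average gradient = -0.8

Average = (1/5)(-1 + 2 + -5 + 0 + 0) = -4/5 = -0.8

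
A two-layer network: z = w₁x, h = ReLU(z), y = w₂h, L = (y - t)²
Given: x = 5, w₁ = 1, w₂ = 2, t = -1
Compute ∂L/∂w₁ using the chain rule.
∂L/∂w₁ = 220

Forward pass:
z = w₁x = 1×5 = 5
h = ReLU(5) = 5
y = w₂h = 2×5 = 10

Backward pass:
∂L/∂y = 2(y - t) = 2(10 - -1) = 22
∂y/∂h = w₂ = 2
∂h/∂z = 1 (ReLU derivative)
∂z/∂w₁ = x = 5

∂L/∂w₁ = 22 × 2 × 1 × 5 = 220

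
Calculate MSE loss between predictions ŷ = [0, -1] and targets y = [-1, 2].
MSE = 5

MSE = (1/2)((0--1)² + (-1-2)²) = (1/2)(1 + 9) = 5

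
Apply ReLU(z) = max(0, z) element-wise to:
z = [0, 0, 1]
h = [0, 0, 1]

ReLU applied element-wise: max(0,0)=0, max(0,0)=0, max(0,1)=1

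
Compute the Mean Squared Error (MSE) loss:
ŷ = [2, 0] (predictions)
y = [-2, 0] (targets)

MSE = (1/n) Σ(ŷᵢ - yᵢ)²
MSE = 8

MSE = (1/2)((2--2)² + (0-0)²) = (1/2)(16 + 0) = 8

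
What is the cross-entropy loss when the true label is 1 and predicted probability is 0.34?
L = 1.079

L = -1·log(0.34) - 0·log(0.66) = -log(0.34) = 1.079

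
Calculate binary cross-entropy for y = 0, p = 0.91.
L = 2.408

L = -0·log(0.91) - 1·log(0.09) = -log(0.09) = 2.408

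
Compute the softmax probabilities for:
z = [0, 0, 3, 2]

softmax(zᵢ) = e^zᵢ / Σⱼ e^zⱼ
p = [0.0339, 0.0339, 0.6815, 0.2507]

exp(z) = [1, 1, 20.09, 7.389]
Sum = 29.47
p = [0.0339, 0.0339, 0.6815, 0.2507]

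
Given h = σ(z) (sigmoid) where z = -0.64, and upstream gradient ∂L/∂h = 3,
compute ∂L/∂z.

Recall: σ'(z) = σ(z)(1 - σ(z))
∂L/∂z = 0.6782

σ(-0.64) = 0.3452
σ'(-0.64) = σ(-0.64)(1 - σ(-0.64)) = 0.3452 × 0.6548 = 0.2261
∂L/∂z = ∂L/∂h · σ'(z) = 3 × 0.2261 = 0.6782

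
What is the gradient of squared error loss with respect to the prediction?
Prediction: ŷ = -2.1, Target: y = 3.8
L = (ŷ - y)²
∂L/∂ŷ = -11.8

∂L/∂ŷ = 2(ŷ - y) = 2(-2.1 - 3.8) = 2(-5.9) = -11.8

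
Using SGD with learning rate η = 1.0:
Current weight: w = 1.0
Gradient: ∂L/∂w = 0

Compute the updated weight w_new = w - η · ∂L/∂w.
w_new = 1

w_new = w - η·∂L/∂w = 1.0 - 1.0×(0) = 1.0 - (0) = 1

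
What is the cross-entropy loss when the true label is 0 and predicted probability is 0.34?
L = 0.4155

L = -0·log(0.34) - 1·log(0.66) = -log(0.66) = 0.4155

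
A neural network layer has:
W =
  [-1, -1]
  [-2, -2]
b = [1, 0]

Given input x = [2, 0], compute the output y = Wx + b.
y = [-1, -4]

Wx = [-1×2 + -1×0, -2×2 + -2×0]
   = [-2, -4]
y = Wx + b = [-2 + 1, -4 + 0] = [-1, -4]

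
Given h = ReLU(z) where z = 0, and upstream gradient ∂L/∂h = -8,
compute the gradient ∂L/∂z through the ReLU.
∂L/∂z = 0

h = ReLU(0) = 0
At z = 0: ∂h/∂z = 0 (by convention)
∂L/∂z = ∂L/∂h · ∂h/∂z = -8 × 0 = 0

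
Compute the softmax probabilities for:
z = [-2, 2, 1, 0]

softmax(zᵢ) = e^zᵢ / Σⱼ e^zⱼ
p = [0.012, 0.6572, 0.2418, 0.0889]

exp(z) = [0.1353, 7.389, 2.718, 1]
Sum = 11.24
p = [0.012, 0.6572, 0.2418, 0.0889]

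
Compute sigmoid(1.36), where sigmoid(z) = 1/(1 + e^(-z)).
0.7958

sigmoid(1.36) = 1/(1 + e^(-1.36)) = 1/(1 + 0.2567) = 0.7958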